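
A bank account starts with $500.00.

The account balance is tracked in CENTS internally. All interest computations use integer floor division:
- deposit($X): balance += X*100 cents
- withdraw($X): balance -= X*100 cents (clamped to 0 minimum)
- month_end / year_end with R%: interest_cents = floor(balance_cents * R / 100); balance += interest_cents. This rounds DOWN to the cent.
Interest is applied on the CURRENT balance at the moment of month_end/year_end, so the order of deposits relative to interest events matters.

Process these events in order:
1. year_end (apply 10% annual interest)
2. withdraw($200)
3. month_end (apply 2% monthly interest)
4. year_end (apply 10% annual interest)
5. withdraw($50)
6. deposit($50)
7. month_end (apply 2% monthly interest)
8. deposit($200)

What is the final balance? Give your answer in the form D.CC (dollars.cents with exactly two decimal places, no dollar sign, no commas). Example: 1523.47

Answer: 600.55

Derivation:
After 1 (year_end (apply 10% annual interest)): balance=$550.00 total_interest=$50.00
After 2 (withdraw($200)): balance=$350.00 total_interest=$50.00
After 3 (month_end (apply 2% monthly interest)): balance=$357.00 total_interest=$57.00
After 4 (year_end (apply 10% annual interest)): balance=$392.70 total_interest=$92.70
After 5 (withdraw($50)): balance=$342.70 total_interest=$92.70
After 6 (deposit($50)): balance=$392.70 total_interest=$92.70
After 7 (month_end (apply 2% monthly interest)): balance=$400.55 total_interest=$100.55
After 8 (deposit($200)): balance=$600.55 total_interest=$100.55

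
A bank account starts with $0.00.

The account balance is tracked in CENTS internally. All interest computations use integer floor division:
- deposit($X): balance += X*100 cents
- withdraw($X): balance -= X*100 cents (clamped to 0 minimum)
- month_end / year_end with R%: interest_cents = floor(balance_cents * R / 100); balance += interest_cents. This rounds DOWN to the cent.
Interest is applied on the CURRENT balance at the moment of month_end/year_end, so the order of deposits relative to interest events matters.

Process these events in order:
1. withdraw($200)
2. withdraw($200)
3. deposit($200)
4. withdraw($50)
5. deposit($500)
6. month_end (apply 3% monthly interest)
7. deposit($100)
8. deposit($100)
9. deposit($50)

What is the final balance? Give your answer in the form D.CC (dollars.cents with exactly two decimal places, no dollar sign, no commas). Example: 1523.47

Answer: 919.50

Derivation:
After 1 (withdraw($200)): balance=$0.00 total_interest=$0.00
After 2 (withdraw($200)): balance=$0.00 total_interest=$0.00
After 3 (deposit($200)): balance=$200.00 total_interest=$0.00
After 4 (withdraw($50)): balance=$150.00 total_interest=$0.00
After 5 (deposit($500)): balance=$650.00 total_interest=$0.00
After 6 (month_end (apply 3% monthly interest)): balance=$669.50 total_interest=$19.50
After 7 (deposit($100)): balance=$769.50 total_interest=$19.50
After 8 (deposit($100)): balance=$869.50 total_interest=$19.50
After 9 (deposit($50)): balance=$919.50 total_interest=$19.50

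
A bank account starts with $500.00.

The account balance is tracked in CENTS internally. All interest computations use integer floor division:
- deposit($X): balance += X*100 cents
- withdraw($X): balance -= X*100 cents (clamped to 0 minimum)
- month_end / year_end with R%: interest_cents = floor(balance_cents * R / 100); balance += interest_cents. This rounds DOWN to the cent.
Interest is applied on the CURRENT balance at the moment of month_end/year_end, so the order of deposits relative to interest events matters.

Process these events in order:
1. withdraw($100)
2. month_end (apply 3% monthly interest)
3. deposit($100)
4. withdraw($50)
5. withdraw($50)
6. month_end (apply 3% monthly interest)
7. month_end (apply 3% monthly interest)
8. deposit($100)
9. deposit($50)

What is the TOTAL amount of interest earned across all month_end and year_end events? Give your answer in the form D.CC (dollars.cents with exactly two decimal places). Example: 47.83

After 1 (withdraw($100)): balance=$400.00 total_interest=$0.00
After 2 (month_end (apply 3% monthly interest)): balance=$412.00 total_interest=$12.00
After 3 (deposit($100)): balance=$512.00 total_interest=$12.00
After 4 (withdraw($50)): balance=$462.00 total_interest=$12.00
After 5 (withdraw($50)): balance=$412.00 total_interest=$12.00
After 6 (month_end (apply 3% monthly interest)): balance=$424.36 total_interest=$24.36
After 7 (month_end (apply 3% monthly interest)): balance=$437.09 total_interest=$37.09
After 8 (deposit($100)): balance=$537.09 total_interest=$37.09
After 9 (deposit($50)): balance=$587.09 total_interest=$37.09

Answer: 37.09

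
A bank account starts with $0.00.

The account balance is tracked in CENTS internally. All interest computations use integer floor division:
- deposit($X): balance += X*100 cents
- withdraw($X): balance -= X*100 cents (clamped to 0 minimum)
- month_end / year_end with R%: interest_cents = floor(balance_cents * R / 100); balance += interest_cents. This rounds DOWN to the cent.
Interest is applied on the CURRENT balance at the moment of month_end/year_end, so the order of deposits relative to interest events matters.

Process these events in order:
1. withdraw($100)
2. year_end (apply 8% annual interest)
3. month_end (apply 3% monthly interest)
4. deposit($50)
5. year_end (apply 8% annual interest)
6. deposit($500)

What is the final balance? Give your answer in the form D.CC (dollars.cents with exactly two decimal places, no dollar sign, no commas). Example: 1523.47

Answer: 554.00

Derivation:
After 1 (withdraw($100)): balance=$0.00 total_interest=$0.00
After 2 (year_end (apply 8% annual interest)): balance=$0.00 total_interest=$0.00
After 3 (month_end (apply 3% monthly interest)): balance=$0.00 total_interest=$0.00
After 4 (deposit($50)): balance=$50.00 total_interest=$0.00
After 5 (year_end (apply 8% annual interest)): balance=$54.00 total_interest=$4.00
After 6 (deposit($500)): balance=$554.00 total_interest=$4.00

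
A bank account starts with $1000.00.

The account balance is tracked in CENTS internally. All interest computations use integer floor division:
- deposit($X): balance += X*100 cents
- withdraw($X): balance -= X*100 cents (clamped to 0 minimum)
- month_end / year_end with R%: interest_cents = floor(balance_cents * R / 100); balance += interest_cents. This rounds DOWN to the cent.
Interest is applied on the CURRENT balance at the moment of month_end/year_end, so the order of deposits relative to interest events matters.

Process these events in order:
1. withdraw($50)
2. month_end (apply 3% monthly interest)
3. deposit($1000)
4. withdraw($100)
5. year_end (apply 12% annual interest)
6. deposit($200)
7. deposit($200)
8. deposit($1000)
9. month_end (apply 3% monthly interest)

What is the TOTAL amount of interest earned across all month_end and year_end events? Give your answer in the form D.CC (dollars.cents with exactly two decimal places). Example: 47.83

Answer: 359.03

Derivation:
After 1 (withdraw($50)): balance=$950.00 total_interest=$0.00
After 2 (month_end (apply 3% monthly interest)): balance=$978.50 total_interest=$28.50
After 3 (deposit($1000)): balance=$1978.50 total_interest=$28.50
After 4 (withdraw($100)): balance=$1878.50 total_interest=$28.50
After 5 (year_end (apply 12% annual interest)): balance=$2103.92 total_interest=$253.92
After 6 (deposit($200)): balance=$2303.92 total_interest=$253.92
After 7 (deposit($200)): balance=$2503.92 total_interest=$253.92
After 8 (deposit($1000)): balance=$3503.92 total_interest=$253.92
After 9 (month_end (apply 3% monthly interest)): balance=$3609.03 total_interest=$359.03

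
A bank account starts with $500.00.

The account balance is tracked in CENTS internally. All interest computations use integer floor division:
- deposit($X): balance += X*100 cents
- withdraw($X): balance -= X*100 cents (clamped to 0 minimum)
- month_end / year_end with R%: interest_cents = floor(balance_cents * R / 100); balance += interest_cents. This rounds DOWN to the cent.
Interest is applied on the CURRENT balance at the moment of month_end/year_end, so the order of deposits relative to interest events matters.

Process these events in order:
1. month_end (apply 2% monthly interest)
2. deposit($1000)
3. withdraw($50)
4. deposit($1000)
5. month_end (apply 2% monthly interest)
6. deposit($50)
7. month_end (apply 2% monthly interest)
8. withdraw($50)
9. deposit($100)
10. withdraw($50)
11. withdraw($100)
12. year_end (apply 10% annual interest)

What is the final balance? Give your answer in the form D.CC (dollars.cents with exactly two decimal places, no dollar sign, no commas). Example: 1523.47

After 1 (month_end (apply 2% monthly interest)): balance=$510.00 total_interest=$10.00
After 2 (deposit($1000)): balance=$1510.00 total_interest=$10.00
After 3 (withdraw($50)): balance=$1460.00 total_interest=$10.00
After 4 (deposit($1000)): balance=$2460.00 total_interest=$10.00
After 5 (month_end (apply 2% monthly interest)): balance=$2509.20 total_interest=$59.20
After 6 (deposit($50)): balance=$2559.20 total_interest=$59.20
After 7 (month_end (apply 2% monthly interest)): balance=$2610.38 total_interest=$110.38
After 8 (withdraw($50)): balance=$2560.38 total_interest=$110.38
After 9 (deposit($100)): balance=$2660.38 total_interest=$110.38
After 10 (withdraw($50)): balance=$2610.38 total_interest=$110.38
After 11 (withdraw($100)): balance=$2510.38 total_interest=$110.38
After 12 (year_end (apply 10% annual interest)): balance=$2761.41 total_interest=$361.41

Answer: 2761.41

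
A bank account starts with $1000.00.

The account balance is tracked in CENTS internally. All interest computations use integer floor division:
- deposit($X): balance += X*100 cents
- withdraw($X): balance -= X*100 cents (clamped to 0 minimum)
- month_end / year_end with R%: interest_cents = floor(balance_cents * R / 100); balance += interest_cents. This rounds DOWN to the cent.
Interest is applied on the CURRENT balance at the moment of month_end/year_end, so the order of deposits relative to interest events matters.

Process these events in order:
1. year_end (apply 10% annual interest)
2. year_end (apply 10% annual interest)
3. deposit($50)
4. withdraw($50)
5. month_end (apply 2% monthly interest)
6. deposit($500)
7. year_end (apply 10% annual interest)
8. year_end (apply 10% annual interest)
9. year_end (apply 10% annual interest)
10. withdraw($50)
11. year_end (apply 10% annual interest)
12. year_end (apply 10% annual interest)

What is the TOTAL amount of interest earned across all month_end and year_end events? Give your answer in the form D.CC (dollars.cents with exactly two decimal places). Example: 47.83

After 1 (year_end (apply 10% annual interest)): balance=$1100.00 total_interest=$100.00
After 2 (year_end (apply 10% annual interest)): balance=$1210.00 total_interest=$210.00
After 3 (deposit($50)): balance=$1260.00 total_interest=$210.00
After 4 (withdraw($50)): balance=$1210.00 total_interest=$210.00
After 5 (month_end (apply 2% monthly interest)): balance=$1234.20 total_interest=$234.20
After 6 (deposit($500)): balance=$1734.20 total_interest=$234.20
After 7 (year_end (apply 10% annual interest)): balance=$1907.62 total_interest=$407.62
After 8 (year_end (apply 10% annual interest)): balance=$2098.38 total_interest=$598.38
After 9 (year_end (apply 10% annual interest)): balance=$2308.21 total_interest=$808.21
After 10 (withdraw($50)): balance=$2258.21 total_interest=$808.21
After 11 (year_end (apply 10% annual interest)): balance=$2484.03 total_interest=$1034.03
After 12 (year_end (apply 10% annual interest)): balance=$2732.43 total_interest=$1282.43

Answer: 1282.43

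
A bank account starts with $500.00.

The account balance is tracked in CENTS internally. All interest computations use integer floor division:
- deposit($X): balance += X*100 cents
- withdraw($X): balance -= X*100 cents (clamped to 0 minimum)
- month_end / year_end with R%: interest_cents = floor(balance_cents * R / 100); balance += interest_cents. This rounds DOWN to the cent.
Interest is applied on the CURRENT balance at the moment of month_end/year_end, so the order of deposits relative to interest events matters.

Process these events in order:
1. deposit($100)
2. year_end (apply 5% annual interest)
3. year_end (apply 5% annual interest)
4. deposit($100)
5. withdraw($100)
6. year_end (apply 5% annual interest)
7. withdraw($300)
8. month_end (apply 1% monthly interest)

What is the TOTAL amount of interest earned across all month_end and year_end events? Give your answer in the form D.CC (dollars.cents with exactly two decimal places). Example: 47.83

After 1 (deposit($100)): balance=$600.00 total_interest=$0.00
After 2 (year_end (apply 5% annual interest)): balance=$630.00 total_interest=$30.00
After 3 (year_end (apply 5% annual interest)): balance=$661.50 total_interest=$61.50
After 4 (deposit($100)): balance=$761.50 total_interest=$61.50
After 5 (withdraw($100)): balance=$661.50 total_interest=$61.50
After 6 (year_end (apply 5% annual interest)): balance=$694.57 total_interest=$94.57
After 7 (withdraw($300)): balance=$394.57 total_interest=$94.57
After 8 (month_end (apply 1% monthly interest)): balance=$398.51 total_interest=$98.51

Answer: 98.51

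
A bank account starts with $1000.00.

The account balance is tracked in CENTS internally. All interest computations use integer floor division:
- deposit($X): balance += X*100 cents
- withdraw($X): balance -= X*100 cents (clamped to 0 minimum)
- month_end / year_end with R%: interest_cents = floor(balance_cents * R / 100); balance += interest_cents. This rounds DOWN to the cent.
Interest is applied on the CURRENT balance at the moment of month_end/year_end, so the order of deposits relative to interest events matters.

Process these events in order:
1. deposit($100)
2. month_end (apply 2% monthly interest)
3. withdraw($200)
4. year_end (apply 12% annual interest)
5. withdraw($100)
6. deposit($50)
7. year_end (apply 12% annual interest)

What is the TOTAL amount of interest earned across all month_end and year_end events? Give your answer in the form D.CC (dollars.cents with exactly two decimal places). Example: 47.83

Answer: 250.55

Derivation:
After 1 (deposit($100)): balance=$1100.00 total_interest=$0.00
After 2 (month_end (apply 2% monthly interest)): balance=$1122.00 total_interest=$22.00
After 3 (withdraw($200)): balance=$922.00 total_interest=$22.00
After 4 (year_end (apply 12% annual interest)): balance=$1032.64 total_interest=$132.64
After 5 (withdraw($100)): balance=$932.64 total_interest=$132.64
After 6 (deposit($50)): balance=$982.64 total_interest=$132.64
After 7 (year_end (apply 12% annual interest)): balance=$1100.55 total_interest=$250.55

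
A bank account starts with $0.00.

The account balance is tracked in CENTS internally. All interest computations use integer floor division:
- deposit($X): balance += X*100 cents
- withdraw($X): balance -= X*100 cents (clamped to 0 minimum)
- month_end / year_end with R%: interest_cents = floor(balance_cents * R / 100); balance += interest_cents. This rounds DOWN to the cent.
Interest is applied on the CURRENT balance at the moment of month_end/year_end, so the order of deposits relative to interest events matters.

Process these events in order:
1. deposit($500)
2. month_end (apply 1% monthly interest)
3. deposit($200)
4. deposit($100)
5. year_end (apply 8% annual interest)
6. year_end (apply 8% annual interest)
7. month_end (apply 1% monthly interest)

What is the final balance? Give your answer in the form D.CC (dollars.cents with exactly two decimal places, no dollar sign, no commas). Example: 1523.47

Answer: 948.33

Derivation:
After 1 (deposit($500)): balance=$500.00 total_interest=$0.00
After 2 (month_end (apply 1% monthly interest)): balance=$505.00 total_interest=$5.00
After 3 (deposit($200)): balance=$705.00 total_interest=$5.00
After 4 (deposit($100)): balance=$805.00 total_interest=$5.00
After 5 (year_end (apply 8% annual interest)): balance=$869.40 total_interest=$69.40
After 6 (year_end (apply 8% annual interest)): balance=$938.95 total_interest=$138.95
After 7 (month_end (apply 1% monthly interest)): balance=$948.33 total_interest=$148.33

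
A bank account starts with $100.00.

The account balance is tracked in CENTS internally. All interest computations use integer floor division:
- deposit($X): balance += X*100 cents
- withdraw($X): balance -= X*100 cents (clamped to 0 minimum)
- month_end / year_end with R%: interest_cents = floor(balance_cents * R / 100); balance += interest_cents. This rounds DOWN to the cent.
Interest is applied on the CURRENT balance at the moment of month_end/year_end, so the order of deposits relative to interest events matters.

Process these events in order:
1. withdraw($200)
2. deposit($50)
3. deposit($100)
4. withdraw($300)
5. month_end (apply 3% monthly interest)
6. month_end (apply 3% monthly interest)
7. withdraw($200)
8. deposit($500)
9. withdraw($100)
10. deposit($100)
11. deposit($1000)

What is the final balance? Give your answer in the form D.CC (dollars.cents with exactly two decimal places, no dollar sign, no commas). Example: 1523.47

Answer: 1500.00

Derivation:
After 1 (withdraw($200)): balance=$0.00 total_interest=$0.00
After 2 (deposit($50)): balance=$50.00 total_interest=$0.00
After 3 (deposit($100)): balance=$150.00 total_interest=$0.00
After 4 (withdraw($300)): balance=$0.00 total_interest=$0.00
After 5 (month_end (apply 3% monthly interest)): balance=$0.00 total_interest=$0.00
After 6 (month_end (apply 3% monthly interest)): balance=$0.00 total_interest=$0.00
After 7 (withdraw($200)): balance=$0.00 total_interest=$0.00
After 8 (deposit($500)): balance=$500.00 total_interest=$0.00
After 9 (withdraw($100)): balance=$400.00 total_interest=$0.00
After 10 (deposit($100)): balance=$500.00 total_interest=$0.00
After 11 (deposit($1000)): balance=$1500.00 total_interest=$0.00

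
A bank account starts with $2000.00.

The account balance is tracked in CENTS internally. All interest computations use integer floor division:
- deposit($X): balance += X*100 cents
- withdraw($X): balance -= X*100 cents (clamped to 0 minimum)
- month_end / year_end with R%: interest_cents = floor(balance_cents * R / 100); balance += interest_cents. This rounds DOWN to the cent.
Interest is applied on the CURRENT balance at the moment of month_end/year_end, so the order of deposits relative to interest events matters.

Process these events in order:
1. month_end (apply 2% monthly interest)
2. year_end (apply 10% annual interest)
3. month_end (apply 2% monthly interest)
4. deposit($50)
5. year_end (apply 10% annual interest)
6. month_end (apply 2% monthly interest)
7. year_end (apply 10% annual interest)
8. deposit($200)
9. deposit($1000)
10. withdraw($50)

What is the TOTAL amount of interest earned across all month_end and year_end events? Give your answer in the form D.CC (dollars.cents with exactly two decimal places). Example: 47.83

After 1 (month_end (apply 2% monthly interest)): balance=$2040.00 total_interest=$40.00
After 2 (year_end (apply 10% annual interest)): balance=$2244.00 total_interest=$244.00
After 3 (month_end (apply 2% monthly interest)): balance=$2288.88 total_interest=$288.88
After 4 (deposit($50)): balance=$2338.88 total_interest=$288.88
After 5 (year_end (apply 10% annual interest)): balance=$2572.76 total_interest=$522.76
After 6 (month_end (apply 2% monthly interest)): balance=$2624.21 total_interest=$574.21
After 7 (year_end (apply 10% annual interest)): balance=$2886.63 total_interest=$836.63
After 8 (deposit($200)): balance=$3086.63 total_interest=$836.63
After 9 (deposit($1000)): balance=$4086.63 total_interest=$836.63
After 10 (withdraw($50)): balance=$4036.63 total_interest=$836.63

Answer: 836.63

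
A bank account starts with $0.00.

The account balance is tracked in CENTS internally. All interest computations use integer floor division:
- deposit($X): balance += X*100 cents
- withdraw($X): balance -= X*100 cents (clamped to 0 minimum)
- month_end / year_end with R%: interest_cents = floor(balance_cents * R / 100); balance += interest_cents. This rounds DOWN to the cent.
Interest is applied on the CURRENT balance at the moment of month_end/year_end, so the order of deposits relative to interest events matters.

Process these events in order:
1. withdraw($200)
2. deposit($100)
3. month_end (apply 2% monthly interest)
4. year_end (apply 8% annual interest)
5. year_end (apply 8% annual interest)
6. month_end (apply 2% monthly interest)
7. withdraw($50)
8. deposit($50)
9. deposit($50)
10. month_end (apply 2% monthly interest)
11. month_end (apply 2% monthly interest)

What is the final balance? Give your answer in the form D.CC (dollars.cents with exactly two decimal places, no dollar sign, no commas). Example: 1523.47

Answer: 178.25

Derivation:
After 1 (withdraw($200)): balance=$0.00 total_interest=$0.00
After 2 (deposit($100)): balance=$100.00 total_interest=$0.00
After 3 (month_end (apply 2% monthly interest)): balance=$102.00 total_interest=$2.00
After 4 (year_end (apply 8% annual interest)): balance=$110.16 total_interest=$10.16
After 5 (year_end (apply 8% annual interest)): balance=$118.97 total_interest=$18.97
After 6 (month_end (apply 2% monthly interest)): balance=$121.34 total_interest=$21.34
After 7 (withdraw($50)): balance=$71.34 total_interest=$21.34
After 8 (deposit($50)): balance=$121.34 total_interest=$21.34
After 9 (deposit($50)): balance=$171.34 total_interest=$21.34
After 10 (month_end (apply 2% monthly interest)): balance=$174.76 total_interest=$24.76
After 11 (month_end (apply 2% monthly interest)): balance=$178.25 total_interest=$28.25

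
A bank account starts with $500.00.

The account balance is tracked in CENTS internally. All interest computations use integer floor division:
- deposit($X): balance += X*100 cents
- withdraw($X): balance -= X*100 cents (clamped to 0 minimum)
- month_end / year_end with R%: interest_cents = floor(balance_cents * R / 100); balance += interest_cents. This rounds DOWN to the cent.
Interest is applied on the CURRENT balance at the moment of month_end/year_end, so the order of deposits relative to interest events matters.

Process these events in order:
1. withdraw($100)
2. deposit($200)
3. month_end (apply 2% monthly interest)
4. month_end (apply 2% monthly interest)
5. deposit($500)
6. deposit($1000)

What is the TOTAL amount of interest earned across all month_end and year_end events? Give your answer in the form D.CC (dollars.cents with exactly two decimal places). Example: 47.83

After 1 (withdraw($100)): balance=$400.00 total_interest=$0.00
After 2 (deposit($200)): balance=$600.00 total_interest=$0.00
After 3 (month_end (apply 2% monthly interest)): balance=$612.00 total_interest=$12.00
After 4 (month_end (apply 2% monthly interest)): balance=$624.24 total_interest=$24.24
After 5 (deposit($500)): balance=$1124.24 total_interest=$24.24
After 6 (deposit($1000)): balance=$2124.24 total_interest=$24.24

Answer: 24.24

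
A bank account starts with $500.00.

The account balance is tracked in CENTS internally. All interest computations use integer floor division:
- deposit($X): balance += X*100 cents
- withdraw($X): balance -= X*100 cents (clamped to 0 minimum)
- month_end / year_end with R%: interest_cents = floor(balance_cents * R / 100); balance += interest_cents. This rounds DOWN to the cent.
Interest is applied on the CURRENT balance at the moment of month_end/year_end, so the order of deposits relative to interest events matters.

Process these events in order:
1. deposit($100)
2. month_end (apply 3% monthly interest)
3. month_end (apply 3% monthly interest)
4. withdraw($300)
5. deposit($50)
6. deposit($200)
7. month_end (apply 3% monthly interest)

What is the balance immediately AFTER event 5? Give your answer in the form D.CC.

After 1 (deposit($100)): balance=$600.00 total_interest=$0.00
After 2 (month_end (apply 3% monthly interest)): balance=$618.00 total_interest=$18.00
After 3 (month_end (apply 3% monthly interest)): balance=$636.54 total_interest=$36.54
After 4 (withdraw($300)): balance=$336.54 total_interest=$36.54
After 5 (deposit($50)): balance=$386.54 total_interest=$36.54

Answer: 386.54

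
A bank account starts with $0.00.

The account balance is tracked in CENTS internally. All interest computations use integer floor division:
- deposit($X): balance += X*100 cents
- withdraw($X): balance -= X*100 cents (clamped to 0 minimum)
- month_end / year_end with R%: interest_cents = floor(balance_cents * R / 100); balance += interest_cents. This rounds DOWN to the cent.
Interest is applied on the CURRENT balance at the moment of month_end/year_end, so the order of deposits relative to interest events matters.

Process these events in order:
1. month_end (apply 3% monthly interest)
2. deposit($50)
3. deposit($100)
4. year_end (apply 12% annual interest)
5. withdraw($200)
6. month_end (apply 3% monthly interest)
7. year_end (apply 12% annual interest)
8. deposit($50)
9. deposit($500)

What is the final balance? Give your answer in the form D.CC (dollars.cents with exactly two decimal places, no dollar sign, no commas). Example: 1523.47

Answer: 550.00

Derivation:
After 1 (month_end (apply 3% monthly interest)): balance=$0.00 total_interest=$0.00
After 2 (deposit($50)): balance=$50.00 total_interest=$0.00
After 3 (deposit($100)): balance=$150.00 total_interest=$0.00
After 4 (year_end (apply 12% annual interest)): balance=$168.00 total_interest=$18.00
After 5 (withdraw($200)): balance=$0.00 total_interest=$18.00
After 6 (month_end (apply 3% monthly interest)): balance=$0.00 total_interest=$18.00
After 7 (year_end (apply 12% annual interest)): balance=$0.00 total_interest=$18.00
After 8 (deposit($50)): balance=$50.00 total_interest=$18.00
After 9 (deposit($500)): balance=$550.00 total_interest=$18.00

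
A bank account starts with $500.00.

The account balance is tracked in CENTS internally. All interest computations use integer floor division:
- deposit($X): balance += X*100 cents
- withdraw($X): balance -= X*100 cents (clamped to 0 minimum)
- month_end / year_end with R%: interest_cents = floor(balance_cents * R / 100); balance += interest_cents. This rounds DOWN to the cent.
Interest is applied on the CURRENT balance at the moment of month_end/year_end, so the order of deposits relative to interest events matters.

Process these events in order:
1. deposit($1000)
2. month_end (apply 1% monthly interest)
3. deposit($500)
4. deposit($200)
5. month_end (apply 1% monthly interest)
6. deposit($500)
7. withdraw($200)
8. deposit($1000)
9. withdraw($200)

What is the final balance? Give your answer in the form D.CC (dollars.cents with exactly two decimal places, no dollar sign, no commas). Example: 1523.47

After 1 (deposit($1000)): balance=$1500.00 total_interest=$0.00
After 2 (month_end (apply 1% monthly interest)): balance=$1515.00 total_interest=$15.00
After 3 (deposit($500)): balance=$2015.00 total_interest=$15.00
After 4 (deposit($200)): balance=$2215.00 total_interest=$15.00
After 5 (month_end (apply 1% monthly interest)): balance=$2237.15 total_interest=$37.15
After 6 (deposit($500)): balance=$2737.15 total_interest=$37.15
After 7 (withdraw($200)): balance=$2537.15 total_interest=$37.15
After 8 (deposit($1000)): balance=$3537.15 total_interest=$37.15
After 9 (withdraw($200)): balance=$3337.15 total_interest=$37.15

Answer: 3337.15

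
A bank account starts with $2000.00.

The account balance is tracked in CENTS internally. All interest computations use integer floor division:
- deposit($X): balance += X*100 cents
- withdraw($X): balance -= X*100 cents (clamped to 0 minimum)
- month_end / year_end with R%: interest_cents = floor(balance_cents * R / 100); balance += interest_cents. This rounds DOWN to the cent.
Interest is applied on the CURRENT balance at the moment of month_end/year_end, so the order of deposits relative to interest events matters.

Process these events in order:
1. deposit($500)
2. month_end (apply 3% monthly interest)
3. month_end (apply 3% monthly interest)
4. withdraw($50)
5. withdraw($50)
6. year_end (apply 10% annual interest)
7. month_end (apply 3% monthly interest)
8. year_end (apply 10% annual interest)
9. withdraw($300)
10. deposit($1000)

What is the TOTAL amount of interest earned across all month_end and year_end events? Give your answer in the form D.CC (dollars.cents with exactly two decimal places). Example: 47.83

After 1 (deposit($500)): balance=$2500.00 total_interest=$0.00
After 2 (month_end (apply 3% monthly interest)): balance=$2575.00 total_interest=$75.00
After 3 (month_end (apply 3% monthly interest)): balance=$2652.25 total_interest=$152.25
After 4 (withdraw($50)): balance=$2602.25 total_interest=$152.25
After 5 (withdraw($50)): balance=$2552.25 total_interest=$152.25
After 6 (year_end (apply 10% annual interest)): balance=$2807.47 total_interest=$407.47
After 7 (month_end (apply 3% monthly interest)): balance=$2891.69 total_interest=$491.69
After 8 (year_end (apply 10% annual interest)): balance=$3180.85 total_interest=$780.85
After 9 (withdraw($300)): balance=$2880.85 total_interest=$780.85
After 10 (deposit($1000)): balance=$3880.85 total_interest=$780.85

Answer: 780.85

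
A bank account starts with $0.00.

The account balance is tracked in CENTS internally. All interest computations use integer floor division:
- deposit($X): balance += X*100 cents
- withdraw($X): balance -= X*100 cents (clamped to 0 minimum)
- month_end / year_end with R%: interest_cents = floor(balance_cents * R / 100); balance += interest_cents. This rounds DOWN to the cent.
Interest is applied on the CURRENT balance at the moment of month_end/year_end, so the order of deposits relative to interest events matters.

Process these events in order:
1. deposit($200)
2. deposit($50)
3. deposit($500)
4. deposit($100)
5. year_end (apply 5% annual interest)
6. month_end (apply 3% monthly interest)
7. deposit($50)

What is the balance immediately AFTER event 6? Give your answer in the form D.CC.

After 1 (deposit($200)): balance=$200.00 total_interest=$0.00
After 2 (deposit($50)): balance=$250.00 total_interest=$0.00
After 3 (deposit($500)): balance=$750.00 total_interest=$0.00
After 4 (deposit($100)): balance=$850.00 total_interest=$0.00
After 5 (year_end (apply 5% annual interest)): balance=$892.50 total_interest=$42.50
After 6 (month_end (apply 3% monthly interest)): balance=$919.27 total_interest=$69.27

Answer: 919.27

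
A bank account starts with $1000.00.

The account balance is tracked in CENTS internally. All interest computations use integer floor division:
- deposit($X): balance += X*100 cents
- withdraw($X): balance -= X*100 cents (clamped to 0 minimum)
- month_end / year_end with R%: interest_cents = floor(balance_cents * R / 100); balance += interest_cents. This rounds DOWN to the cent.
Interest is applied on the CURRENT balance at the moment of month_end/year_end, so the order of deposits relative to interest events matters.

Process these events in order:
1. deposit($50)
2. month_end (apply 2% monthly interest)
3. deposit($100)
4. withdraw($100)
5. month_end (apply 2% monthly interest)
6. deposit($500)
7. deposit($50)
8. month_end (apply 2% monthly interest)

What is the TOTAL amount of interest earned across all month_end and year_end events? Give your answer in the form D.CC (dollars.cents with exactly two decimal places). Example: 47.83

Answer: 75.26

Derivation:
After 1 (deposit($50)): balance=$1050.00 total_interest=$0.00
After 2 (month_end (apply 2% monthly interest)): balance=$1071.00 total_interest=$21.00
After 3 (deposit($100)): balance=$1171.00 total_interest=$21.00
After 4 (withdraw($100)): balance=$1071.00 total_interest=$21.00
After 5 (month_end (apply 2% monthly interest)): balance=$1092.42 total_interest=$42.42
After 6 (deposit($500)): balance=$1592.42 total_interest=$42.42
After 7 (deposit($50)): balance=$1642.42 total_interest=$42.42
After 8 (month_end (apply 2% monthly interest)): balance=$1675.26 total_interest=$75.26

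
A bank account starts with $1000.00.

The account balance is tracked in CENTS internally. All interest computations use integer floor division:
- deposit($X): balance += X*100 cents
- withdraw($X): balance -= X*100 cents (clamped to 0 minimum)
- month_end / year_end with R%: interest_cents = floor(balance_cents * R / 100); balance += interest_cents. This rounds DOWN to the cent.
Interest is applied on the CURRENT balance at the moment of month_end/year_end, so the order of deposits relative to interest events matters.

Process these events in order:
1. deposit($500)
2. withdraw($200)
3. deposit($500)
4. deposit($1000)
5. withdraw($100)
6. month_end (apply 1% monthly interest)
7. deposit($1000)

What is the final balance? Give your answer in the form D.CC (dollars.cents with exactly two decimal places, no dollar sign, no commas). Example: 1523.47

After 1 (deposit($500)): balance=$1500.00 total_interest=$0.00
After 2 (withdraw($200)): balance=$1300.00 total_interest=$0.00
After 3 (deposit($500)): balance=$1800.00 total_interest=$0.00
After 4 (deposit($1000)): balance=$2800.00 total_interest=$0.00
After 5 (withdraw($100)): balance=$2700.00 total_interest=$0.00
After 6 (month_end (apply 1% monthly interest)): balance=$2727.00 total_interest=$27.00
After 7 (deposit($1000)): balance=$3727.00 total_interest=$27.00

Answer: 3727.00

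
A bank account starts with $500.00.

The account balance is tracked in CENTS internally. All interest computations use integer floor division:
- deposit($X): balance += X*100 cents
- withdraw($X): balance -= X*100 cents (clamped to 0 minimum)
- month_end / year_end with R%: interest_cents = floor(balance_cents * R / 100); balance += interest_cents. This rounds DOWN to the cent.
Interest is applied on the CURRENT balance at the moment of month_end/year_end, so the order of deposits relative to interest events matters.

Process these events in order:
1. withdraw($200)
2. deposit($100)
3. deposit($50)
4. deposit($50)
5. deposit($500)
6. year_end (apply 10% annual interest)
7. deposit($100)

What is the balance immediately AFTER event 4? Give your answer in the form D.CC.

After 1 (withdraw($200)): balance=$300.00 total_interest=$0.00
After 2 (deposit($100)): balance=$400.00 total_interest=$0.00
After 3 (deposit($50)): balance=$450.00 total_interest=$0.00
After 4 (deposit($50)): balance=$500.00 total_interest=$0.00

Answer: 500.00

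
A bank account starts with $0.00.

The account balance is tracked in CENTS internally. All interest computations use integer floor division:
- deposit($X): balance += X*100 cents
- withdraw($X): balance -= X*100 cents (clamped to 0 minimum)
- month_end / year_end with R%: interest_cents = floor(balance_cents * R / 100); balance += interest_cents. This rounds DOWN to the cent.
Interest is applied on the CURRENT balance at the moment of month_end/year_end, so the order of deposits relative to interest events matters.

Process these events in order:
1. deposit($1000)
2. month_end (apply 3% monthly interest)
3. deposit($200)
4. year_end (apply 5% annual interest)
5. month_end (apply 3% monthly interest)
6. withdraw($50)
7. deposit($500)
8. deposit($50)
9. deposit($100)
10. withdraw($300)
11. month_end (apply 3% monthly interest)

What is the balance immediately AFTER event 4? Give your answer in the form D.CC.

Answer: 1291.50

Derivation:
After 1 (deposit($1000)): balance=$1000.00 total_interest=$0.00
After 2 (month_end (apply 3% monthly interest)): balance=$1030.00 total_interest=$30.00
After 3 (deposit($200)): balance=$1230.00 total_interest=$30.00
After 4 (year_end (apply 5% annual interest)): balance=$1291.50 total_interest=$91.50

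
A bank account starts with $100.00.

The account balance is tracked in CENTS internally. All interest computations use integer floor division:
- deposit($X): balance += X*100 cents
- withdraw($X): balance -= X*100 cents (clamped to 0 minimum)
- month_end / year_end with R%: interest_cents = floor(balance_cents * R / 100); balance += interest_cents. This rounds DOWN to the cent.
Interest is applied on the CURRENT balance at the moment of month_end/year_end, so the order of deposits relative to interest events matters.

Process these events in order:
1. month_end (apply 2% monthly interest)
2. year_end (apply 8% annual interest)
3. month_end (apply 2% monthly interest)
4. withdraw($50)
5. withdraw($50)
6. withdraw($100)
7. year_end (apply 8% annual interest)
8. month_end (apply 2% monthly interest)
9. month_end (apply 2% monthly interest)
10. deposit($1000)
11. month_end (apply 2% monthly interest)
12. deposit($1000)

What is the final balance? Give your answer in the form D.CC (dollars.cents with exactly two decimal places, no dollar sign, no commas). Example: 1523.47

After 1 (month_end (apply 2% monthly interest)): balance=$102.00 total_interest=$2.00
After 2 (year_end (apply 8% annual interest)): balance=$110.16 total_interest=$10.16
After 3 (month_end (apply 2% monthly interest)): balance=$112.36 total_interest=$12.36
After 4 (withdraw($50)): balance=$62.36 total_interest=$12.36
After 5 (withdraw($50)): balance=$12.36 total_interest=$12.36
After 6 (withdraw($100)): balance=$0.00 total_interest=$12.36
After 7 (year_end (apply 8% annual interest)): balance=$0.00 total_interest=$12.36
After 8 (month_end (apply 2% monthly interest)): balance=$0.00 total_interest=$12.36
After 9 (month_end (apply 2% monthly interest)): balance=$0.00 total_interest=$12.36
After 10 (deposit($1000)): balance=$1000.00 total_interest=$12.36
After 11 (month_end (apply 2% monthly interest)): balance=$1020.00 total_interest=$32.36
After 12 (deposit($1000)): balance=$2020.00 total_interest=$32.36

Answer: 2020.00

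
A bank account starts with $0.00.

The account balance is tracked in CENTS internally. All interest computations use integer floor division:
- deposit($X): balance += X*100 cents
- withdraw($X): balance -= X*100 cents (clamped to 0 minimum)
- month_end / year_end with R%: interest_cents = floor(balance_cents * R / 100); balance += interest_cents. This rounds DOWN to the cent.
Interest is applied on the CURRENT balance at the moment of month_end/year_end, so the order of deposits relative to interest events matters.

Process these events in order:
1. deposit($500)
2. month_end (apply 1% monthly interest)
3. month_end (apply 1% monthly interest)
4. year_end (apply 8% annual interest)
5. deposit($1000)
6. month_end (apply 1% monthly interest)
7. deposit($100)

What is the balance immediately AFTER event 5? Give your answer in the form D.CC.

Answer: 1550.85

Derivation:
After 1 (deposit($500)): balance=$500.00 total_interest=$0.00
After 2 (month_end (apply 1% monthly interest)): balance=$505.00 total_interest=$5.00
After 3 (month_end (apply 1% monthly interest)): balance=$510.05 total_interest=$10.05
After 4 (year_end (apply 8% annual interest)): balance=$550.85 total_interest=$50.85
After 5 (deposit($1000)): balance=$1550.85 total_interest=$50.85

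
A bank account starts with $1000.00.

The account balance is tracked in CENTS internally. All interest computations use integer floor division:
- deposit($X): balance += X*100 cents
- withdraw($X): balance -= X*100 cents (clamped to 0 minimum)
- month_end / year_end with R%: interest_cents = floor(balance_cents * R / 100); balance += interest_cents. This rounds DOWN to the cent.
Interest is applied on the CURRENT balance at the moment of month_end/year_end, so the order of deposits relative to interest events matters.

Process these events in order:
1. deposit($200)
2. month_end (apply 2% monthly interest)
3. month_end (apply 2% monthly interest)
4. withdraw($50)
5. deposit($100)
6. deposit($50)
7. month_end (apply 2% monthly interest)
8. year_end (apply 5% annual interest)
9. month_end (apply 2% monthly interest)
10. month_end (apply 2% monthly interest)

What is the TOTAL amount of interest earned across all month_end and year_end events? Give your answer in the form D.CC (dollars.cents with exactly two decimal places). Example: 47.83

Answer: 202.55

Derivation:
After 1 (deposit($200)): balance=$1200.00 total_interest=$0.00
After 2 (month_end (apply 2% monthly interest)): balance=$1224.00 total_interest=$24.00
After 3 (month_end (apply 2% monthly interest)): balance=$1248.48 total_interest=$48.48
After 4 (withdraw($50)): balance=$1198.48 total_interest=$48.48
After 5 (deposit($100)): balance=$1298.48 total_interest=$48.48
After 6 (deposit($50)): balance=$1348.48 total_interest=$48.48
After 7 (month_end (apply 2% monthly interest)): balance=$1375.44 total_interest=$75.44
After 8 (year_end (apply 5% annual interest)): balance=$1444.21 total_interest=$144.21
After 9 (month_end (apply 2% monthly interest)): balance=$1473.09 total_interest=$173.09
After 10 (month_end (apply 2% monthly interest)): balance=$1502.55 total_interest=$202.55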